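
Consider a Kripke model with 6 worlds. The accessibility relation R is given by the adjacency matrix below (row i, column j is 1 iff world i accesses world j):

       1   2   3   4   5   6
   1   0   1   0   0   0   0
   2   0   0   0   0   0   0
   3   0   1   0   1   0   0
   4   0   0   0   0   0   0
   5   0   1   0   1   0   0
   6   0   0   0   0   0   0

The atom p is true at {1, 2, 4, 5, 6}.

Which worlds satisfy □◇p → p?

1: □◇p is F, p is T. ✓
2: □◇p is T, p is T. ✓
3: □◇p is F, p is F. ✓
4: □◇p is T, p is T. ✓
5: □◇p is F, p is T. ✓
6: □◇p is T, p is T. ✓

{1, 2, 3, 4, 5, 6}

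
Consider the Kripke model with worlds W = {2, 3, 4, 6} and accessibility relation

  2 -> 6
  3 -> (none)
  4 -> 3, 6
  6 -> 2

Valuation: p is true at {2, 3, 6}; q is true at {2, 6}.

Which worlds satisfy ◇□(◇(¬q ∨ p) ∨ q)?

{2, 4, 6}

2: successors {6}; □(◇(¬q ∨ p) ∨ q) there: 6:T. ✓
3: no successors, so ◇□(◇(¬q ∨ p) ∨ q) fails. ✗
4: successors {3, 6}; □(◇(¬q ∨ p) ∨ q) there: 3:T, 6:T. ✓
6: successors {2}; □(◇(¬q ∨ p) ∨ q) there: 2:T. ✓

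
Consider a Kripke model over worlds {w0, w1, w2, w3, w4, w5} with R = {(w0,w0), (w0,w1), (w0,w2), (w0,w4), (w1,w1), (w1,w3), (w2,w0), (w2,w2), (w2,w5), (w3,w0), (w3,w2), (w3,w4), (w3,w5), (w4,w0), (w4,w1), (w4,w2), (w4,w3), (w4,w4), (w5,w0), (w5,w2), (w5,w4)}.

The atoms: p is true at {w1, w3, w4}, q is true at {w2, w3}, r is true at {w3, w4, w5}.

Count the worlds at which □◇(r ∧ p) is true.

w0: successors {w0, w1, w2, w4}; ◇(r ∧ p) there: w0:T, w1:T, w2:F, w4:T. ✗
w1: successors {w1, w3}; ◇(r ∧ p) there: w1:T, w3:T. ✓
w2: successors {w0, w2, w5}; ◇(r ∧ p) there: w0:T, w2:F, w5:T. ✗
w3: successors {w0, w2, w4, w5}; ◇(r ∧ p) there: w0:T, w2:F, w4:T, w5:T. ✗
w4: successors {w0, w1, w2, w3, w4}; ◇(r ∧ p) there: w0:T, w1:T, w2:F, w3:T, w4:T. ✗
w5: successors {w0, w2, w4}; ◇(r ∧ p) there: w0:T, w2:F, w4:T. ✗
Satisfying worlds: {w1}.

1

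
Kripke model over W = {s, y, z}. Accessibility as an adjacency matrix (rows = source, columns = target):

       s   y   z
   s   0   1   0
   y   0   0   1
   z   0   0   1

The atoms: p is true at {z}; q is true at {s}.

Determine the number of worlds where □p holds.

s: successors {y}; p there: y:F. ✗
y: successors {z}; p there: z:T. ✓
z: successors {z}; p there: z:T. ✓
Satisfying worlds: {y, z}.

2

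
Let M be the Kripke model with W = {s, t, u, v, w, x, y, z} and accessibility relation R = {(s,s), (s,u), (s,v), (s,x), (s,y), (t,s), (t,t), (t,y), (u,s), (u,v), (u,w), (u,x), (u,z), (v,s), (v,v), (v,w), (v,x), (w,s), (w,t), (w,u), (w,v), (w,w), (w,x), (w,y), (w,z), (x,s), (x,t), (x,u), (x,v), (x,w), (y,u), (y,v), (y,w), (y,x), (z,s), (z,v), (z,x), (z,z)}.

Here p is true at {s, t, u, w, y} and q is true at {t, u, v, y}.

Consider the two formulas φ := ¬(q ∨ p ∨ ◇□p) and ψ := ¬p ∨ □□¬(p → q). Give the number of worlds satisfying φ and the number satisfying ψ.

1 and 3

For ¬(q ∨ p ∨ ◇□p):
s: q ∨ p ∨ ◇□p is T. ✗
t: q ∨ p ∨ ◇□p is T. ✗
u: q ∨ p ∨ ◇□p is T. ✗
v: q ∨ p ∨ ◇□p is T. ✗
w: q ∨ p ∨ ◇□p is T. ✗
x: q ∨ p ∨ ◇□p is T. ✗
y: q ∨ p ∨ ◇□p is T. ✗
z: q ∨ p ∨ ◇□p is F. ✓
— 1 world.
For ¬p ∨ □□¬(p → q):
s: ¬p is F, □□¬(p → q) is F. ✗
t: ¬p is F, □□¬(p → q) is F. ✗
u: ¬p is F, □□¬(p → q) is F. ✗
v: ¬p is T, □□¬(p → q) is F. ✓
w: ¬p is F, □□¬(p → q) is F. ✗
x: ¬p is T, □□¬(p → q) is F. ✓
y: ¬p is F, □□¬(p → q) is F. ✗
z: ¬p is T, □□¬(p → q) is F. ✓
— 3 worlds.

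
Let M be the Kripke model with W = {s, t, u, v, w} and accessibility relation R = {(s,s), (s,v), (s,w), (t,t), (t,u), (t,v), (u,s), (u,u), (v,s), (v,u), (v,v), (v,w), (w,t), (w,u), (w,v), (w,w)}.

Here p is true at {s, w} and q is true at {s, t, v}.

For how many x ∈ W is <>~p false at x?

s: successors {s, v, w}; ~p there: s:F, v:T, w:F. ✓
t: successors {t, u, v}; ~p there: t:T, u:T, v:T. ✓
u: successors {s, u}; ~p there: s:F, u:T. ✓
v: successors {s, u, v, w}; ~p there: s:F, u:T, v:T, w:F. ✓
w: successors {t, u, v, w}; ~p there: t:T, u:T, v:T, w:F. ✓
Satisfying worlds: {s, t, u, v, w}.
So <>~p fails at the other 0 worlds.

0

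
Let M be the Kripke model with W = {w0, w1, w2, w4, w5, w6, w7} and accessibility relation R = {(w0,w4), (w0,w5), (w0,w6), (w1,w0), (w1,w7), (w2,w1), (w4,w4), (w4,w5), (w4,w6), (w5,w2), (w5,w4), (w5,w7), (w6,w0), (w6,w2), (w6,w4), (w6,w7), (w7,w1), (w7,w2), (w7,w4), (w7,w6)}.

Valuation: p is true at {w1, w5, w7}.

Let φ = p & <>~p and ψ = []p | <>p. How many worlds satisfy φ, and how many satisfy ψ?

3 and 7

For p & <>~p:
w0: p is F, <>~p is T. ✗
w1: p is T, <>~p is T. ✓
w2: p is F, <>~p is F. ✗
w4: p is F, <>~p is T. ✗
w5: p is T, <>~p is T. ✓
w6: p is F, <>~p is T. ✗
w7: p is T, <>~p is T. ✓
— 3 worlds.
For []p | <>p:
w0: []p is F, <>p is T. ✓
w1: []p is F, <>p is T. ✓
w2: []p is T, <>p is T. ✓
w4: []p is F, <>p is T. ✓
w5: []p is F, <>p is T. ✓
w6: []p is F, <>p is T. ✓
w7: []p is F, <>p is T. ✓
— 7 worlds.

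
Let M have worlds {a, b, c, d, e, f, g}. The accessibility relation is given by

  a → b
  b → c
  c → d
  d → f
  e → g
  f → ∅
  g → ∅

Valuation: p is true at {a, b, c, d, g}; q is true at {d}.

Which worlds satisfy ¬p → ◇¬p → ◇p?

a: ¬p is F, ◇¬p → ◇p is T. ✓
b: ¬p is F, ◇¬p → ◇p is T. ✓
c: ¬p is F, ◇¬p → ◇p is T. ✓
d: ¬p is F, ◇¬p → ◇p is F. ✓
e: ¬p is T, ◇¬p → ◇p is T. ✓
f: ¬p is T, ◇¬p → ◇p is T. ✓
g: ¬p is F, ◇¬p → ◇p is T. ✓

{a, b, c, d, e, f, g}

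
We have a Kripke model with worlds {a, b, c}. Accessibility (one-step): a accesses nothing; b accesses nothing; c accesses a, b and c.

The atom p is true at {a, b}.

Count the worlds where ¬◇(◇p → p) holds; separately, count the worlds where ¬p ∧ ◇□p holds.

For ¬◇(◇p → p):
a: ◇(◇p → p) is F. ✓
b: ◇(◇p → p) is F. ✓
c: ◇(◇p → p) is T. ✗
— 2 worlds.
For ¬p ∧ ◇□p:
a: ¬p is F, ◇□p is F. ✗
b: ¬p is F, ◇□p is F. ✗
c: ¬p is T, ◇□p is T. ✓
— 1 world.

2 and 1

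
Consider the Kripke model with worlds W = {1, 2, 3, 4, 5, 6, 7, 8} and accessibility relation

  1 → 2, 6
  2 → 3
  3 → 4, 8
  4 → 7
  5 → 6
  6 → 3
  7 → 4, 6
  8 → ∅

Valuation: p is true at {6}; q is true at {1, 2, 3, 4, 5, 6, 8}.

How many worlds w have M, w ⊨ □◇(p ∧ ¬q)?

1: successors {2, 6}; ◇(p ∧ ¬q) there: 2:F, 6:F. ✗
2: successors {3}; ◇(p ∧ ¬q) there: 3:F. ✗
3: successors {4, 8}; ◇(p ∧ ¬q) there: 4:F, 8:F. ✗
4: successors {7}; ◇(p ∧ ¬q) there: 7:F. ✗
5: successors {6}; ◇(p ∧ ¬q) there: 6:F. ✗
6: successors {3}; ◇(p ∧ ¬q) there: 3:F. ✗
7: successors {4, 6}; ◇(p ∧ ¬q) there: 4:F, 6:F. ✗
8: no successors, so □◇(p ∧ ¬q) holds vacuously. ✓
Satisfying worlds: {8}.

1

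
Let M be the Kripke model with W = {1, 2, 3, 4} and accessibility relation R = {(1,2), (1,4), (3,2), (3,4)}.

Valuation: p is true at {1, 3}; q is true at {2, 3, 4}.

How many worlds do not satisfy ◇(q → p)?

4

1: successors {2, 4}; q → p there: 2:F, 4:F. ✗
2: no successors, so ◇(q → p) fails. ✗
3: successors {2, 4}; q → p there: 2:F, 4:F. ✗
4: no successors, so ◇(q → p) fails. ✗
Satisfying worlds: ∅.
So ◇(q → p) fails at the other 4 worlds.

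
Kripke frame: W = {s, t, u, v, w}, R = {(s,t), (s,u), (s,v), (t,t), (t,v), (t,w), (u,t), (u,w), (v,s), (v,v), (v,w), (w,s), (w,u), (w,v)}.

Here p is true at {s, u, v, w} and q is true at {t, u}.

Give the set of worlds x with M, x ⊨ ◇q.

{s, t, u, w}

s: successors {t, u, v}; q there: t:T, u:T, v:F. ✓
t: successors {t, v, w}; q there: t:T, v:F, w:F. ✓
u: successors {t, w}; q there: t:T, w:F. ✓
v: successors {s, v, w}; q there: s:F, v:F, w:F. ✗
w: successors {s, u, v}; q there: s:F, u:T, v:F. ✓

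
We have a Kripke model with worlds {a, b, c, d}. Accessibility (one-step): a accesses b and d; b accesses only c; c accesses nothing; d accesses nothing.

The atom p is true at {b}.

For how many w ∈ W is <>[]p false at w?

2

a: successors {b, d}; []p there: b:F, d:T. ✓
b: successors {c}; []p there: c:T. ✓
c: no successors, so <>[]p fails. ✗
d: no successors, so <>[]p fails. ✗
Satisfying worlds: {a, b}.
So <>[]p fails at the other 2 worlds.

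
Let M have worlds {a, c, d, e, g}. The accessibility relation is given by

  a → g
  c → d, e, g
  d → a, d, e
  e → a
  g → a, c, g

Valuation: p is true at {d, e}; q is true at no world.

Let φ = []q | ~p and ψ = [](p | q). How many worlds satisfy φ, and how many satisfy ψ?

3 and 0

For []q | ~p:
a: []q is F, ~p is T. ✓
c: []q is F, ~p is T. ✓
d: []q is F, ~p is F. ✗
e: []q is F, ~p is F. ✗
g: []q is F, ~p is T. ✓
— 3 worlds.
For [](p | q):
a: successors {g}; p | q there: g:F. ✗
c: successors {d, e, g}; p | q there: d:T, e:T, g:F. ✗
d: successors {a, d, e}; p | q there: a:F, d:T, e:T. ✗
e: successors {a}; p | q there: a:F. ✗
g: successors {a, c, g}; p | q there: a:F, c:F, g:F. ✗
— 0 worlds.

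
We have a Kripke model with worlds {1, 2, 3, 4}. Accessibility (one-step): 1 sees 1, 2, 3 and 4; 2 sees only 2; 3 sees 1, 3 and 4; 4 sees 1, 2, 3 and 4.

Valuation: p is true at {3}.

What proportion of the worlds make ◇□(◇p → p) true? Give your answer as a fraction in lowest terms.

1: successors {1, 2, 3, 4}; □(◇p → p) there: 1:F, 2:T, 3:F, 4:F. ✓
2: successors {2}; □(◇p → p) there: 2:T. ✓
3: successors {1, 3, 4}; □(◇p → p) there: 1:F, 3:F, 4:F. ✗
4: successors {1, 2, 3, 4}; □(◇p → p) there: 1:F, 2:T, 3:F, 4:F. ✓
That's 3 of 4 worlds, so 3/4.

3/4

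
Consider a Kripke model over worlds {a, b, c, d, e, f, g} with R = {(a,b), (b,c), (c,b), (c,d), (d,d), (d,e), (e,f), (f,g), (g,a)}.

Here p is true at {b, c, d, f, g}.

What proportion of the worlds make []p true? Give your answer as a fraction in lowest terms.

a: successors {b}; p there: b:T. ✓
b: successors {c}; p there: c:T. ✓
c: successors {b, d}; p there: b:T, d:T. ✓
d: successors {d, e}; p there: d:T, e:F. ✗
e: successors {f}; p there: f:T. ✓
f: successors {g}; p there: g:T. ✓
g: successors {a}; p there: a:F. ✗
That's 5 of 7 worlds, so 5/7.

5/7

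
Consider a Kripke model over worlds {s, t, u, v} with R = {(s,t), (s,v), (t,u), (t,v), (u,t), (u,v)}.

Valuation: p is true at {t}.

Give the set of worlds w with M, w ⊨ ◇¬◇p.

s: successors {t, v}; ¬◇p there: t:T, v:T. ✓
t: successors {u, v}; ¬◇p there: u:F, v:T. ✓
u: successors {t, v}; ¬◇p there: t:T, v:T. ✓
v: no successors, so ◇¬◇p fails. ✗

{s, t, u}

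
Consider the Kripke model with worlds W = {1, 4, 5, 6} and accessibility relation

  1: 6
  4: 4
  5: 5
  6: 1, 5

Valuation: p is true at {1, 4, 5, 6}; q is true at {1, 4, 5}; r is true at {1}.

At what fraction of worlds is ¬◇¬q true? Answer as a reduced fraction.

3/4

1: ◇¬q is T. ✗
4: ◇¬q is F. ✓
5: ◇¬q is F. ✓
6: ◇¬q is F. ✓
That's 3 of 4 worlds, so 3/4.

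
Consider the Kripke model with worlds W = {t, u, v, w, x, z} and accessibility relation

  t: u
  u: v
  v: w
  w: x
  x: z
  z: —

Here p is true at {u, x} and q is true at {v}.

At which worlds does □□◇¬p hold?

{t, v, x, z}

t: successors {u}; □◇¬p there: u:T. ✓
u: successors {v}; □◇¬p there: v:F. ✗
v: successors {w}; □◇¬p there: w:T. ✓
w: successors {x}; □◇¬p there: x:F. ✗
x: successors {z}; □◇¬p there: z:T. ✓
z: no successors, so □□◇¬p holds vacuously. ✓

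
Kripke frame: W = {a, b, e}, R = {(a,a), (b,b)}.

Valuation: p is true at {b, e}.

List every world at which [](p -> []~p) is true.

a: successors {a}; p -> []~p there: a:T. ✓
b: successors {b}; p -> []~p there: b:F. ✗
e: no successors, so [](p -> []~p) holds vacuously. ✓

{a, e}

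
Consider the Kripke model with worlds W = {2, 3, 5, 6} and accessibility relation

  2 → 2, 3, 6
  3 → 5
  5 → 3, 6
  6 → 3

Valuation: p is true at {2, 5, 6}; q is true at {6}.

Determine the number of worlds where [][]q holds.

2: successors {2, 3, 6}; []q there: 2:F, 3:F, 6:F. ✗
3: successors {5}; []q there: 5:F. ✗
5: successors {3, 6}; []q there: 3:F, 6:F. ✗
6: successors {3}; []q there: 3:F. ✗
Satisfying worlds: ∅.

0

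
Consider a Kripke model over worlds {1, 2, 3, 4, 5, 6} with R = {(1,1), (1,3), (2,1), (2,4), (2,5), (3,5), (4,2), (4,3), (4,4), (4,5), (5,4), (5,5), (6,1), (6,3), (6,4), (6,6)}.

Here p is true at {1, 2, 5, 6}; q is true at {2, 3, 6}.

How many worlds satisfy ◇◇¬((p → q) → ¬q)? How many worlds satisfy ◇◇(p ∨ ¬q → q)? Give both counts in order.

For ◇◇¬((p → q) → ¬q):
1: successors {1, 3}; ◇¬((p → q) → ¬q) there: 1:T, 3:F. ✓
2: successors {1, 4, 5}; ◇¬((p → q) → ¬q) there: 1:T, 4:T, 5:F. ✓
3: successors {5}; ◇¬((p → q) → ¬q) there: 5:F. ✗
4: successors {2, 3, 4, 5}; ◇¬((p → q) → ¬q) there: 2:F, 3:F, 4:T, 5:F. ✓
5: successors {4, 5}; ◇¬((p → q) → ¬q) there: 4:T, 5:F. ✓
6: successors {1, 3, 4, 6}; ◇¬((p → q) → ¬q) there: 1:T, 3:F, 4:T, 6:T. ✓
— 5 worlds.
For ◇◇(p ∨ ¬q → q):
1: successors {1, 3}; ◇(p ∨ ¬q → q) there: 1:T, 3:F. ✓
2: successors {1, 4, 5}; ◇(p ∨ ¬q → q) there: 1:T, 4:T, 5:F. ✓
3: successors {5}; ◇(p ∨ ¬q → q) there: 5:F. ✗
4: successors {2, 3, 4, 5}; ◇(p ∨ ¬q → q) there: 2:F, 3:F, 4:T, 5:F. ✓
5: successors {4, 5}; ◇(p ∨ ¬q → q) there: 4:T, 5:F. ✓
6: successors {1, 3, 4, 6}; ◇(p ∨ ¬q → q) there: 1:T, 3:F, 4:T, 6:T. ✓
— 5 worlds.

5 and 5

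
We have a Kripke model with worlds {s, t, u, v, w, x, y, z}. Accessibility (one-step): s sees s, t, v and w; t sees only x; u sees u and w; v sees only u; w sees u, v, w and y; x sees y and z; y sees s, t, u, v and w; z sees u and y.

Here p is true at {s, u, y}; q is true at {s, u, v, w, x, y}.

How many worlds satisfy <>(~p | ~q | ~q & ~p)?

s: successors {s, t, v, w}; ~p | ~q | ~q & ~p there: s:F, t:T, v:T, w:T. ✓
t: successors {x}; ~p | ~q | ~q & ~p there: x:T. ✓
u: successors {u, w}; ~p | ~q | ~q & ~p there: u:F, w:T. ✓
v: successors {u}; ~p | ~q | ~q & ~p there: u:F. ✗
w: successors {u, v, w, y}; ~p | ~q | ~q & ~p there: u:F, v:T, w:T, y:F. ✓
x: successors {y, z}; ~p | ~q | ~q & ~p there: y:F, z:T. ✓
y: successors {s, t, u, v, w}; ~p | ~q | ~q & ~p there: s:F, t:T, u:F, v:T, w:T. ✓
z: successors {u, y}; ~p | ~q | ~q & ~p there: u:F, y:F. ✗
Satisfying worlds: {s, t, u, w, x, y}.

6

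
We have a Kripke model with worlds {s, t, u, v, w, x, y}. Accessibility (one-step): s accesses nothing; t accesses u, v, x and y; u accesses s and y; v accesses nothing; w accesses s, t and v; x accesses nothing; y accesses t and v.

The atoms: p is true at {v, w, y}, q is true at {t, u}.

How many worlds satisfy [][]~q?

3

s: no successors, so [][]~q holds vacuously. ✓
t: successors {u, v, x, y}; []~q there: u:T, v:T, x:T, y:F. ✗
u: successors {s, y}; []~q there: s:T, y:F. ✗
v: no successors, so [][]~q holds vacuously. ✓
w: successors {s, t, v}; []~q there: s:T, t:F, v:T. ✗
x: no successors, so [][]~q holds vacuously. ✓
y: successors {t, v}; []~q there: t:F, v:T. ✗
Satisfying worlds: {s, v, x}.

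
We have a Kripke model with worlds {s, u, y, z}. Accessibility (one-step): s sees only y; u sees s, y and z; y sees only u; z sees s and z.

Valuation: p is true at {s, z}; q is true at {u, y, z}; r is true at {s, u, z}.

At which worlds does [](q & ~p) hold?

{s, y}

s: successors {y}; q & ~p there: y:T. ✓
u: successors {s, y, z}; q & ~p there: s:F, y:T, z:F. ✗
y: successors {u}; q & ~p there: u:T. ✓
z: successors {s, z}; q & ~p there: s:F, z:F. ✗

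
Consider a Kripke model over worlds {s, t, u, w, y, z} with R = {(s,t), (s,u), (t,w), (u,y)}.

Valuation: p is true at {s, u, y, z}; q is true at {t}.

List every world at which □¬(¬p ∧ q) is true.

s: successors {t, u}; ¬(¬p ∧ q) there: t:F, u:T. ✗
t: successors {w}; ¬(¬p ∧ q) there: w:T. ✓
u: successors {y}; ¬(¬p ∧ q) there: y:T. ✓
w: no successors, so □¬(¬p ∧ q) holds vacuously. ✓
y: no successors, so □¬(¬p ∧ q) holds vacuously. ✓
z: no successors, so □¬(¬p ∧ q) holds vacuously. ✓

{t, u, w, y, z}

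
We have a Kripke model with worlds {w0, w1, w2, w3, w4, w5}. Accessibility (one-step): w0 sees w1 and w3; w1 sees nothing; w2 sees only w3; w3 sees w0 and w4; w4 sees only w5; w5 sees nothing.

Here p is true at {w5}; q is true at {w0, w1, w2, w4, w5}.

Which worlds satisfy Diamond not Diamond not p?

{w0, w3, w4}

w0: successors {w1, w3}; not Diamond not p there: w1:T, w3:F. ✓
w1: no successors, so Diamond not Diamond not p fails. ✗
w2: successors {w3}; not Diamond not p there: w3:F. ✗
w3: successors {w0, w4}; not Diamond not p there: w0:F, w4:T. ✓
w4: successors {w5}; not Diamond not p there: w5:T. ✓
w5: no successors, so Diamond not Diamond not p fails. ✗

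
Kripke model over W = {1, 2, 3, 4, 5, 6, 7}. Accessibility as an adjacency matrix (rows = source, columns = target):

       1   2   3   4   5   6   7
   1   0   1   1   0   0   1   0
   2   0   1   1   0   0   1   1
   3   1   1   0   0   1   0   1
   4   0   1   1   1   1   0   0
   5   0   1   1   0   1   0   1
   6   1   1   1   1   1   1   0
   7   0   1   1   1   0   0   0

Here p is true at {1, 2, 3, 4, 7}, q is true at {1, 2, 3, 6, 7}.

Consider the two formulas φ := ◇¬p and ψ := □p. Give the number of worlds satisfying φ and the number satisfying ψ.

6 and 1

For ◇¬p:
1: successors {2, 3, 6}; ¬p there: 2:F, 3:F, 6:T. ✓
2: successors {2, 3, 6, 7}; ¬p there: 2:F, 3:F, 6:T, 7:F. ✓
3: successors {1, 2, 5, 7}; ¬p there: 1:F, 2:F, 5:T, 7:F. ✓
4: successors {2, 3, 4, 5}; ¬p there: 2:F, 3:F, 4:F, 5:T. ✓
5: successors {2, 3, 5, 7}; ¬p there: 2:F, 3:F, 5:T, 7:F. ✓
6: successors {1, 2, 3, 4, 5, 6}; ¬p there: 1:F, 2:F, 3:F, 4:F, 5:T, 6:T. ✓
7: successors {2, 3, 4}; ¬p there: 2:F, 3:F, 4:F. ✗
— 6 worlds.
For □p:
1: successors {2, 3, 6}; p there: 2:T, 3:T, 6:F. ✗
2: successors {2, 3, 6, 7}; p there: 2:T, 3:T, 6:F, 7:T. ✗
3: successors {1, 2, 5, 7}; p there: 1:T, 2:T, 5:F, 7:T. ✗
4: successors {2, 3, 4, 5}; p there: 2:T, 3:T, 4:T, 5:F. ✗
5: successors {2, 3, 5, 7}; p there: 2:T, 3:T, 5:F, 7:T. ✗
6: successors {1, 2, 3, 4, 5, 6}; p there: 1:T, 2:T, 3:T, 4:T, 5:F, 6:F. ✗
7: successors {2, 3, 4}; p there: 2:T, 3:T, 4:T. ✓
— 1 world.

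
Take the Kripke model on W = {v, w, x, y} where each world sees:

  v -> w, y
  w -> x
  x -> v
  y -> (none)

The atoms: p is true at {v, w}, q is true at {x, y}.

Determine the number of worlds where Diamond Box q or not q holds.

2

v: Diamond Box q is T, not q is T. ✓
w: Diamond Box q is F, not q is T. ✓
x: Diamond Box q is F, not q is F. ✗
y: Diamond Box q is F, not q is F. ✗
Satisfying worlds: {v, w}.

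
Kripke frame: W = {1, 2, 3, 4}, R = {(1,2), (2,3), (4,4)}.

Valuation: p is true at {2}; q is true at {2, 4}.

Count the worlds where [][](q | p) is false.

1

1: successors {2}; [](q | p) there: 2:F. ✗
2: successors {3}; [](q | p) there: 3:T. ✓
3: no successors, so [][](q | p) holds vacuously. ✓
4: successors {4}; [](q | p) there: 4:T. ✓
Satisfying worlds: {2, 3, 4}.
So [][](q | p) fails at the other 1 world.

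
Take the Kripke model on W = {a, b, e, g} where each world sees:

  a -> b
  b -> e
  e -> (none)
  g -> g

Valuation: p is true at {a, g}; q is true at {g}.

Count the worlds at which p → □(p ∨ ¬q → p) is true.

3

a: p is T, □(p ∨ ¬q → p) is F. ✗
b: p is F, □(p ∨ ¬q → p) is F. ✓
e: p is F, □(p ∨ ¬q → p) is T. ✓
g: p is T, □(p ∨ ¬q → p) is T. ✓
Satisfying worlds: {b, e, g}.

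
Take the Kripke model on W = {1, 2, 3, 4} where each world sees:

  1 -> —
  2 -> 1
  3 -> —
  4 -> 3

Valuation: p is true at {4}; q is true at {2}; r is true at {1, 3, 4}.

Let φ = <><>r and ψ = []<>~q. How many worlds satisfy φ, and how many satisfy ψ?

For <><>r:
1: no successors, so <><>r fails. ✗
2: successors {1}; <>r there: 1:F. ✗
3: no successors, so <><>r fails. ✗
4: successors {3}; <>r there: 3:F. ✗
— 0 worlds.
For []<>~q:
1: no successors, so []<>~q holds vacuously. ✓
2: successors {1}; <>~q there: 1:F. ✗
3: no successors, so []<>~q holds vacuously. ✓
4: successors {3}; <>~q there: 3:F. ✗
— 2 worlds.

0 and 2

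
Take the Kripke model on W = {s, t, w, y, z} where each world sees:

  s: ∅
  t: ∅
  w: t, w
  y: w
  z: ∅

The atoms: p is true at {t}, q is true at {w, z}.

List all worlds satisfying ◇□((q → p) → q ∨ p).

{w, y}

s: no successors, so ◇□((q → p) → q ∨ p) fails. ✗
t: no successors, so ◇□((q → p) → q ∨ p) fails. ✗
w: successors {t, w}; □((q → p) → q ∨ p) there: t:T, w:T. ✓
y: successors {w}; □((q → p) → q ∨ p) there: w:T. ✓
z: no successors, so ◇□((q → p) → q ∨ p) fails. ✗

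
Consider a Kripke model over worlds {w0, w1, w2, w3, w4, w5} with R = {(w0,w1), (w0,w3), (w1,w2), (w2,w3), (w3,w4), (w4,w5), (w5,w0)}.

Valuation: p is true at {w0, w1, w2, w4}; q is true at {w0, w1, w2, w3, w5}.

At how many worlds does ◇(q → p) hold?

4

w0: successors {w1, w3}; q → p there: w1:T, w3:F. ✓
w1: successors {w2}; q → p there: w2:T. ✓
w2: successors {w3}; q → p there: w3:F. ✗
w3: successors {w4}; q → p there: w4:T. ✓
w4: successors {w5}; q → p there: w5:F. ✗
w5: successors {w0}; q → p there: w0:T. ✓
Satisfying worlds: {w0, w1, w3, w5}.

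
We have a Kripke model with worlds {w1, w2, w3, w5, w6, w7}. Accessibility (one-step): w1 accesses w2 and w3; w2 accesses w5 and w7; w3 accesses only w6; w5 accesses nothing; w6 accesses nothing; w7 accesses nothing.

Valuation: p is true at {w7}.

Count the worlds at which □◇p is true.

w1: successors {w2, w3}; ◇p there: w2:T, w3:F. ✗
w2: successors {w5, w7}; ◇p there: w5:F, w7:F. ✗
w3: successors {w6}; ◇p there: w6:F. ✗
w5: no successors, so □◇p holds vacuously. ✓
w6: no successors, so □◇p holds vacuously. ✓
w7: no successors, so □◇p holds vacuously. ✓
Satisfying worlds: {w5, w6, w7}.

3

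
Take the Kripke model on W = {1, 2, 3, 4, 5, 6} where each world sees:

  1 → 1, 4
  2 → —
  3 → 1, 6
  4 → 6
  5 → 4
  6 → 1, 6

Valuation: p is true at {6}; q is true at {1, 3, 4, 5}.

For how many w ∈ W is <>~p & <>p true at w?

2

1: <>~p is T, <>p is F. ✗
2: <>~p is F, <>p is F. ✗
3: <>~p is T, <>p is T. ✓
4: <>~p is F, <>p is T. ✗
5: <>~p is T, <>p is F. ✗
6: <>~p is T, <>p is T. ✓
Satisfying worlds: {3, 6}.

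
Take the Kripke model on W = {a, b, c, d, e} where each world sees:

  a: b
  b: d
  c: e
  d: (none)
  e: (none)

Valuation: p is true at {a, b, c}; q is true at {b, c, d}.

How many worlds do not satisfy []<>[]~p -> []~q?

a: []<>[]~p is T, []~q is F. ✗
b: []<>[]~p is F, []~q is F. ✓
c: []<>[]~p is F, []~q is T. ✓
d: []<>[]~p is T, []~q is T. ✓
e: []<>[]~p is T, []~q is T. ✓
Satisfying worlds: {b, c, d, e}.
So []<>[]~p -> []~q fails at the other 1 world.

1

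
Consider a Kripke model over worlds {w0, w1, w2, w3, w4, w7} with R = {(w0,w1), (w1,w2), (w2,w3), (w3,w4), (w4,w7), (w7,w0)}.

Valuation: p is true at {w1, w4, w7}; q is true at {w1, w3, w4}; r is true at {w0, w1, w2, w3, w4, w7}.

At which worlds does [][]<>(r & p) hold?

{w1, w2, w4}

w0: successors {w1}; []<>(r & p) there: w1:F. ✗
w1: successors {w2}; []<>(r & p) there: w2:T. ✓
w2: successors {w3}; []<>(r & p) there: w3:T. ✓
w3: successors {w4}; []<>(r & p) there: w4:F. ✗
w4: successors {w7}; []<>(r & p) there: w7:T. ✓
w7: successors {w0}; []<>(r & p) there: w0:F. ✗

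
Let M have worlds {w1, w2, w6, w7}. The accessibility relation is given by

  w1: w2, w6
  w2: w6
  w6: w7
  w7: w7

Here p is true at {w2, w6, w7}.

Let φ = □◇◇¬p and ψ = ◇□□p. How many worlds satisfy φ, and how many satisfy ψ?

0 and 4

For □◇◇¬p:
w1: successors {w2, w6}; ◇◇¬p there: w2:F, w6:F. ✗
w2: successors {w6}; ◇◇¬p there: w6:F. ✗
w6: successors {w7}; ◇◇¬p there: w7:F. ✗
w7: successors {w7}; ◇◇¬p there: w7:F. ✗
— 0 worlds.
For ◇□□p:
w1: successors {w2, w6}; □□p there: w2:T, w6:T. ✓
w2: successors {w6}; □□p there: w6:T. ✓
w6: successors {w7}; □□p there: w7:T. ✓
w7: successors {w7}; □□p there: w7:T. ✓
— 4 worlds.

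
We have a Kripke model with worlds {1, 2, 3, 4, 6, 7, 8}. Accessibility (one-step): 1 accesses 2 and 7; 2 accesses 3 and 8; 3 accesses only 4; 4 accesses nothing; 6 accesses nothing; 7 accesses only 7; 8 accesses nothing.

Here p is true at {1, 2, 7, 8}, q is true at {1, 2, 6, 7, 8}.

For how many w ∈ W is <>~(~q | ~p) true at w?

1: successors {2, 7}; ~(~q | ~p) there: 2:T, 7:T. ✓
2: successors {3, 8}; ~(~q | ~p) there: 3:F, 8:T. ✓
3: successors {4}; ~(~q | ~p) there: 4:F. ✗
4: no successors, so <>~(~q | ~p) fails. ✗
6: no successors, so <>~(~q | ~p) fails. ✗
7: successors {7}; ~(~q | ~p) there: 7:T. ✓
8: no successors, so <>~(~q | ~p) fails. ✗
Satisfying worlds: {1, 2, 7}.

3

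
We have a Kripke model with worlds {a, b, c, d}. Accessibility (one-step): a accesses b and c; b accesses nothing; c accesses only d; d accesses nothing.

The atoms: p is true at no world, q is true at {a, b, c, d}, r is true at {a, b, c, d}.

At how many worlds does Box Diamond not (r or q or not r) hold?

a: successors {b, c}; Diamond not (r or q or not r) there: b:F, c:F. ✗
b: no successors, so Box Diamond not (r or q or not r) holds vacuously. ✓
c: successors {d}; Diamond not (r or q or not r) there: d:F. ✗
d: no successors, so Box Diamond not (r or q or not r) holds vacuously. ✓
Satisfying worlds: {b, d}.

2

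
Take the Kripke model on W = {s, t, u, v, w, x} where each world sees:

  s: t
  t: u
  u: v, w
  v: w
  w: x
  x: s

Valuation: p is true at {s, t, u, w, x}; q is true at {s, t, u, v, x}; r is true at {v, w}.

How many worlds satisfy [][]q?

4

s: successors {t}; []q there: t:T. ✓
t: successors {u}; []q there: u:F. ✗
u: successors {v, w}; []q there: v:F, w:T. ✗
v: successors {w}; []q there: w:T. ✓
w: successors {x}; []q there: x:T. ✓
x: successors {s}; []q there: s:T. ✓
Satisfying worlds: {s, v, w, x}.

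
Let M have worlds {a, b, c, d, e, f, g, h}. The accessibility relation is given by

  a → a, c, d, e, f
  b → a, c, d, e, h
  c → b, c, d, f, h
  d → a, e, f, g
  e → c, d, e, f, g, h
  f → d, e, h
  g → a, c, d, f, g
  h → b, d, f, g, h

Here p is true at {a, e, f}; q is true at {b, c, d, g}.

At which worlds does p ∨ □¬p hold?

a: p is T, □¬p is F. ✓
b: p is F, □¬p is F. ✗
c: p is F, □¬p is F. ✗
d: p is F, □¬p is F. ✗
e: p is T, □¬p is F. ✓
f: p is T, □¬p is F. ✓
g: p is F, □¬p is F. ✗
h: p is F, □¬p is F. ✗

{a, e, f}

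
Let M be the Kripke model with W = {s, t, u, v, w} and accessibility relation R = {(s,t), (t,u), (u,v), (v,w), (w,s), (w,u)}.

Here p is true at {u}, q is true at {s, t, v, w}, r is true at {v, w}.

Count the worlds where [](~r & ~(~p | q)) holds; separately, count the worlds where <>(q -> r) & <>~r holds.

1 and 2

For [](~r & ~(~p | q)):
s: successors {t}; ~r & ~(~p | q) there: t:F. ✗
t: successors {u}; ~r & ~(~p | q) there: u:T. ✓
u: successors {v}; ~r & ~(~p | q) there: v:F. ✗
v: successors {w}; ~r & ~(~p | q) there: w:F. ✗
w: successors {s, u}; ~r & ~(~p | q) there: s:F, u:T. ✗
— 1 world.
For <>(q -> r) & <>~r:
s: <>(q -> r) is F, <>~r is T. ✗
t: <>(q -> r) is T, <>~r is T. ✓
u: <>(q -> r) is T, <>~r is F. ✗
v: <>(q -> r) is T, <>~r is F. ✗
w: <>(q -> r) is T, <>~r is T. ✓
— 2 worlds.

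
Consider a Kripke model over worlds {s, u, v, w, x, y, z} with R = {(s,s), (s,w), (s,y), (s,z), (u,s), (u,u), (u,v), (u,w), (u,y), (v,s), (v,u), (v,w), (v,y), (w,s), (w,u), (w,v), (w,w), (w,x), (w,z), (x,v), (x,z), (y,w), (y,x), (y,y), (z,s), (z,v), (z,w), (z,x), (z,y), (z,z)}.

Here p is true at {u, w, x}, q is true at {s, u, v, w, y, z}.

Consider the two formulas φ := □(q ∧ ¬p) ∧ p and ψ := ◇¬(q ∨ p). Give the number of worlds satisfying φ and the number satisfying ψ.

1 and 0

For □(q ∧ ¬p) ∧ p:
s: □(q ∧ ¬p) is F, p is F. ✗
u: □(q ∧ ¬p) is F, p is T. ✗
v: □(q ∧ ¬p) is F, p is F. ✗
w: □(q ∧ ¬p) is F, p is T. ✗
x: □(q ∧ ¬p) is T, p is T. ✓
y: □(q ∧ ¬p) is F, p is F. ✗
z: □(q ∧ ¬p) is F, p is F. ✗
— 1 world.
For ◇¬(q ∨ p):
s: successors {s, w, y, z}; ¬(q ∨ p) there: s:F, w:F, y:F, z:F. ✗
u: successors {s, u, v, w, y}; ¬(q ∨ p) there: s:F, u:F, v:F, w:F, y:F. ✗
v: successors {s, u, w, y}; ¬(q ∨ p) there: s:F, u:F, w:F, y:F. ✗
w: successors {s, u, v, w, x, z}; ¬(q ∨ p) there: s:F, u:F, v:F, w:F, x:F, z:F. ✗
x: successors {v, z}; ¬(q ∨ p) there: v:F, z:F. ✗
y: successors {w, x, y}; ¬(q ∨ p) there: w:F, x:F, y:F. ✗
z: successors {s, v, w, x, y, z}; ¬(q ∨ p) there: s:F, v:F, w:F, x:F, y:F, z:F. ✗
— 0 worlds.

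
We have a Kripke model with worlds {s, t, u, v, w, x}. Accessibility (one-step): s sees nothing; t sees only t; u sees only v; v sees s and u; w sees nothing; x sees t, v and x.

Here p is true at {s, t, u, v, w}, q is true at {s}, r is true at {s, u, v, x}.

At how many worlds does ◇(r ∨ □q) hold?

s: no successors, so ◇(r ∨ □q) fails. ✗
t: successors {t}; r ∨ □q there: t:F. ✗
u: successors {v}; r ∨ □q there: v:T. ✓
v: successors {s, u}; r ∨ □q there: s:T, u:T. ✓
w: no successors, so ◇(r ∨ □q) fails. ✗
x: successors {t, v, x}; r ∨ □q there: t:F, v:T, x:T. ✓
Satisfying worlds: {u, v, x}.

3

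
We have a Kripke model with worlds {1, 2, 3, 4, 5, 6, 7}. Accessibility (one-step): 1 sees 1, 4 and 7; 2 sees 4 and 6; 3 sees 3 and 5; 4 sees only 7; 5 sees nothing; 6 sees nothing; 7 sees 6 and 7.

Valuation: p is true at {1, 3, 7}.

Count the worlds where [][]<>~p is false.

4

1: successors {1, 4, 7}; []<>~p there: 1:F, 4:T, 7:F. ✗
2: successors {4, 6}; []<>~p there: 4:T, 6:T. ✓
3: successors {3, 5}; []<>~p there: 3:F, 5:T. ✗
4: successors {7}; []<>~p there: 7:F. ✗
5: no successors, so [][]<>~p holds vacuously. ✓
6: no successors, so [][]<>~p holds vacuously. ✓
7: successors {6, 7}; []<>~p there: 6:T, 7:F. ✗
Satisfying worlds: {2, 5, 6}.
So [][]<>~p fails at the other 4 worlds.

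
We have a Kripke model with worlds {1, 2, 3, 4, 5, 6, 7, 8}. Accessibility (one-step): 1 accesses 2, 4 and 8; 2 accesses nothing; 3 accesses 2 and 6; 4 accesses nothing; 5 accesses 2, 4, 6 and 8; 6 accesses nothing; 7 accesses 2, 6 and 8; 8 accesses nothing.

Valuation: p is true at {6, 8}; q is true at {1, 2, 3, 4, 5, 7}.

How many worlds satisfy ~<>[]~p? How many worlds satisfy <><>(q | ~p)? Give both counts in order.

4 and 0

For ~<>[]~p:
1: <>[]~p is T. ✗
2: <>[]~p is F. ✓
3: <>[]~p is T. ✗
4: <>[]~p is F. ✓
5: <>[]~p is T. ✗
6: <>[]~p is F. ✓
7: <>[]~p is T. ✗
8: <>[]~p is F. ✓
— 4 worlds.
For <><>(q | ~p):
1: successors {2, 4, 8}; <>(q | ~p) there: 2:F, 4:F, 8:F. ✗
2: no successors, so <><>(q | ~p) fails. ✗
3: successors {2, 6}; <>(q | ~p) there: 2:F, 6:F. ✗
4: no successors, so <><>(q | ~p) fails. ✗
5: successors {2, 4, 6, 8}; <>(q | ~p) there: 2:F, 4:F, 6:F, 8:F. ✗
6: no successors, so <><>(q | ~p) fails. ✗
7: successors {2, 6, 8}; <>(q | ~p) there: 2:F, 6:F, 8:F. ✗
8: no successors, so <><>(q | ~p) fails. ✗
— 0 worlds.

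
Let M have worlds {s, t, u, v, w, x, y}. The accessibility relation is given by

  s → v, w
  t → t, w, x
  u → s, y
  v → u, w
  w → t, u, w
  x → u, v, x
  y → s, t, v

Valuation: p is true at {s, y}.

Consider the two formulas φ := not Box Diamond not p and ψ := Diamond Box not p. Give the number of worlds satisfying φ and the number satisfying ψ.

For not Box Diamond not p:
s: Box Diamond not p is T. ✗
t: Box Diamond not p is T. ✗
u: Box Diamond not p is T. ✗
v: Box Diamond not p is F. ✓
w: Box Diamond not p is F. ✓
x: Box Diamond not p is F. ✓
y: Box Diamond not p is T. ✗
— 3 worlds.
For Diamond Box not p:
s: successors {v, w}; Box not p there: v:T, w:T. ✓
t: successors {t, w, x}; Box not p there: t:T, w:T, x:T. ✓
u: successors {s, y}; Box not p there: s:T, y:F. ✓
v: successors {u, w}; Box not p there: u:F, w:T. ✓
w: successors {t, u, w}; Box not p there: t:T, u:F, w:T. ✓
x: successors {u, v, x}; Box not p there: u:F, v:T, x:T. ✓
y: successors {s, t, v}; Box not p there: s:T, t:T, v:T. ✓
— 7 worlds.

3 and 7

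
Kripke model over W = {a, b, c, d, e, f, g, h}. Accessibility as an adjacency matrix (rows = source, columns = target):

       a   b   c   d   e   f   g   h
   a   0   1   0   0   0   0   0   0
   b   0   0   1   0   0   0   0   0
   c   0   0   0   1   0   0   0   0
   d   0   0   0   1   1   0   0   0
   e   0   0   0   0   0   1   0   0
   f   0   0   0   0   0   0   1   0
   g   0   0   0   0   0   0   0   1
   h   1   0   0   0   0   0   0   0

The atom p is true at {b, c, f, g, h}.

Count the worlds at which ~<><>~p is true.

4

a: <><>~p is F. ✓
b: <><>~p is T. ✗
c: <><>~p is T. ✗
d: <><>~p is T. ✗
e: <><>~p is F. ✓
f: <><>~p is F. ✓
g: <><>~p is T. ✗
h: <><>~p is F. ✓
Satisfying worlds: {a, e, f, h}.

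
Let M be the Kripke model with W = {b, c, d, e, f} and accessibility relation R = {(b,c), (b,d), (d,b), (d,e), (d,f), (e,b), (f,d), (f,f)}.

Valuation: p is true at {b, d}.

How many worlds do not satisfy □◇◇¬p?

1

b: successors {c, d}; ◇◇¬p there: c:F, d:T. ✗
c: no successors, so □◇◇¬p holds vacuously. ✓
d: successors {b, e, f}; ◇◇¬p there: b:T, e:T, f:T. ✓
e: successors {b}; ◇◇¬p there: b:T. ✓
f: successors {d, f}; ◇◇¬p there: d:T, f:T. ✓
Satisfying worlds: {c, d, e, f}.
So □◇◇¬p fails at the other 1 world.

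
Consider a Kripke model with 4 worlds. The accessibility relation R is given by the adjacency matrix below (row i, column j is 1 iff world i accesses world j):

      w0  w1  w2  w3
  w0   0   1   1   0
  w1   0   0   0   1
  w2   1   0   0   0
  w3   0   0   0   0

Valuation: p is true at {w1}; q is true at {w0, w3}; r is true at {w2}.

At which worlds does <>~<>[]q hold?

{w0, w1}

w0: successors {w1, w2}; ~<>[]q there: w1:F, w2:T. ✓
w1: successors {w3}; ~<>[]q there: w3:T. ✓
w2: successors {w0}; ~<>[]q there: w0:F. ✗
w3: no successors, so <>~<>[]q fails. ✗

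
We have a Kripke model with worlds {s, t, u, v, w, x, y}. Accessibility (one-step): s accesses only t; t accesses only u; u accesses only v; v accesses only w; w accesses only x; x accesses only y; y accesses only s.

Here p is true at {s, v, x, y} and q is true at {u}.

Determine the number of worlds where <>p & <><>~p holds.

2

s: <>p is F, <><>~p is T. ✗
t: <>p is F, <><>~p is F. ✗
u: <>p is T, <><>~p is T. ✓
v: <>p is F, <><>~p is F. ✗
w: <>p is T, <><>~p is F. ✗
x: <>p is T, <><>~p is F. ✗
y: <>p is T, <><>~p is T. ✓
Satisfying worlds: {u, y}.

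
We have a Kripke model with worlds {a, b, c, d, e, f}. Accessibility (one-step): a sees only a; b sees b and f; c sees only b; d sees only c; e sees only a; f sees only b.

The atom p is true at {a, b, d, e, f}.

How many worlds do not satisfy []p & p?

2

a: []p is T, p is T. ✓
b: []p is T, p is T. ✓
c: []p is T, p is F. ✗
d: []p is F, p is T. ✗
e: []p is T, p is T. ✓
f: []p is T, p is T. ✓
Satisfying worlds: {a, b, e, f}.
So []p & p fails at the other 2 worlds.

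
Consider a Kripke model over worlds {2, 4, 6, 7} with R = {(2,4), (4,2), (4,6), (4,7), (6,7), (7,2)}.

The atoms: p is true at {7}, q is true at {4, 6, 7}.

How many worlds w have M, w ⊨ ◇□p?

2: successors {4}; □p there: 4:F. ✗
4: successors {2, 6, 7}; □p there: 2:F, 6:T, 7:F. ✓
6: successors {7}; □p there: 7:F. ✗
7: successors {2}; □p there: 2:F. ✗
Satisfying worlds: {4}.

1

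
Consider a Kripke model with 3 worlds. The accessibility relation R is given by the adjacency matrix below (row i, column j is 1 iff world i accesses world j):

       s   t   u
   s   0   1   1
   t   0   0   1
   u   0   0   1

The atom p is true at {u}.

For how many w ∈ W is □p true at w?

2

s: successors {t, u}; p there: t:F, u:T. ✗
t: successors {u}; p there: u:T. ✓
u: successors {u}; p there: u:T. ✓
Satisfying worlds: {t, u}.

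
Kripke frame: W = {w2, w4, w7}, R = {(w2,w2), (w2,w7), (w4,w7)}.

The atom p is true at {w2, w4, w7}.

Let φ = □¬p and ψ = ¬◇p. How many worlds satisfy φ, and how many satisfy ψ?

1 and 1

For □¬p:
w2: successors {w2, w7}; ¬p there: w2:F, w7:F. ✗
w4: successors {w7}; ¬p there: w7:F. ✗
w7: no successors, so □¬p holds vacuously. ✓
— 1 world.
For ¬◇p:
w2: ◇p is T. ✗
w4: ◇p is T. ✗
w7: ◇p is F. ✓
— 1 world.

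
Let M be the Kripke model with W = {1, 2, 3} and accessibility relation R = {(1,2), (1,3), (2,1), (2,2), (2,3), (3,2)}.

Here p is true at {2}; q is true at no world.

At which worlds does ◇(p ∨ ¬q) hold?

1: successors {2, 3}; p ∨ ¬q there: 2:T, 3:T. ✓
2: successors {1, 2, 3}; p ∨ ¬q there: 1:T, 2:T, 3:T. ✓
3: successors {2}; p ∨ ¬q there: 2:T. ✓

{1, 2, 3}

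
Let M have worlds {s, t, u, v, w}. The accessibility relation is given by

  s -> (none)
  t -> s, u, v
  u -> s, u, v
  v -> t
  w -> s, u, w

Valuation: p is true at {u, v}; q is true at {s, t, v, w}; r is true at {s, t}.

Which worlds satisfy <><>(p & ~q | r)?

s: no successors, so <><>(p & ~q | r) fails. ✗
t: successors {s, u, v}; <>(p & ~q | r) there: s:F, u:T, v:T. ✓
u: successors {s, u, v}; <>(p & ~q | r) there: s:F, u:T, v:T. ✓
v: successors {t}; <>(p & ~q | r) there: t:T. ✓
w: successors {s, u, w}; <>(p & ~q | r) there: s:F, u:T, w:T. ✓

{t, u, v, w}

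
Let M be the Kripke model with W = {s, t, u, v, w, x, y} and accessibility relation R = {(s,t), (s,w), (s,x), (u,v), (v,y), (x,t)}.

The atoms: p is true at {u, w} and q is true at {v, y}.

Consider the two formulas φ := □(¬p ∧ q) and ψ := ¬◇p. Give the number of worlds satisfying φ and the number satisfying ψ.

For □(¬p ∧ q):
s: successors {t, w, x}; ¬p ∧ q there: t:F, w:F, x:F. ✗
t: no successors, so □(¬p ∧ q) holds vacuously. ✓
u: successors {v}; ¬p ∧ q there: v:T. ✓
v: successors {y}; ¬p ∧ q there: y:T. ✓
w: no successors, so □(¬p ∧ q) holds vacuously. ✓
x: successors {t}; ¬p ∧ q there: t:F. ✗
y: no successors, so □(¬p ∧ q) holds vacuously. ✓
— 5 worlds.
For ¬◇p:
s: ◇p is T. ✗
t: ◇p is F. ✓
u: ◇p is F. ✓
v: ◇p is F. ✓
w: ◇p is F. ✓
x: ◇p is F. ✓
y: ◇p is F. ✓
— 6 worlds.

5 and 6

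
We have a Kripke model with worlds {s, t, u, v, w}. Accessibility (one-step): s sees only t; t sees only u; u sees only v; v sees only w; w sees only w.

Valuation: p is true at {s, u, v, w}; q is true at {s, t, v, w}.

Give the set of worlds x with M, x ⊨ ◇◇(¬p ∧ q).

s: successors {t}; ◇(¬p ∧ q) there: t:F. ✗
t: successors {u}; ◇(¬p ∧ q) there: u:F. ✗
u: successors {v}; ◇(¬p ∧ q) there: v:F. ✗
v: successors {w}; ◇(¬p ∧ q) there: w:F. ✗
w: successors {w}; ◇(¬p ∧ q) there: w:F. ✗

∅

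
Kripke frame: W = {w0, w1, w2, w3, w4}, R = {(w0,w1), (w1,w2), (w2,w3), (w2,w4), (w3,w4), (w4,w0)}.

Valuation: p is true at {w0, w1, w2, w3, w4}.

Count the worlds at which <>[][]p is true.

w0: successors {w1}; [][]p there: w1:T. ✓
w1: successors {w2}; [][]p there: w2:T. ✓
w2: successors {w3, w4}; [][]p there: w3:T, w4:T. ✓
w3: successors {w4}; [][]p there: w4:T. ✓
w4: successors {w0}; [][]p there: w0:T. ✓
Satisfying worlds: {w0, w1, w2, w3, w4}.

5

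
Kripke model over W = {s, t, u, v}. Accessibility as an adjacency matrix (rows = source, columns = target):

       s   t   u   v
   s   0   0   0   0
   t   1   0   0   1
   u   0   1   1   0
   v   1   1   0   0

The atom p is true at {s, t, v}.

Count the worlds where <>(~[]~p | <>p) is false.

1

s: no successors, so <>(~[]~p | <>p) fails. ✗
t: successors {s, v}; ~[]~p | <>p there: s:F, v:T. ✓
u: successors {t, u}; ~[]~p | <>p there: t:T, u:T. ✓
v: successors {s, t}; ~[]~p | <>p there: s:F, t:T. ✓
Satisfying worlds: {t, u, v}.
So <>(~[]~p | <>p) fails at the other 1 world.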